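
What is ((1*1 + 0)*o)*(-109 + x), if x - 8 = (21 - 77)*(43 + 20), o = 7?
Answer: -25403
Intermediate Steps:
x = -3520 (x = 8 + (21 - 77)*(43 + 20) = 8 - 56*63 = 8 - 3528 = -3520)
((1*1 + 0)*o)*(-109 + x) = ((1*1 + 0)*7)*(-109 - 3520) = ((1 + 0)*7)*(-3629) = (1*7)*(-3629) = 7*(-3629) = -25403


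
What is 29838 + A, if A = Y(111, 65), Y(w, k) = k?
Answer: 29903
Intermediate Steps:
A = 65
29838 + A = 29838 + 65 = 29903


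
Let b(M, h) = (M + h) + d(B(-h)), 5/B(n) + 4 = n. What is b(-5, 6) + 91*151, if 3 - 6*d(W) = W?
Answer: 164911/12 ≈ 13743.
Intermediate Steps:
B(n) = 5/(-4 + n)
d(W) = 1/2 - W/6
b(M, h) = 1/2 + M + h - 5/(6*(-4 - h)) (b(M, h) = (M + h) + (1/2 - 5/(6*(-4 - h))) = 1/2 + M + h - 5/(6*(-4 - h)))
b(-5, 6) + 91*151 = (5 + 3*(4 + 6)*(1 + 2*(-5) + 2*6))/(6*(4 + 6)) + 91*151 = (1/6)*(5 + 3*10*(1 - 10 + 12))/10 + 13741 = (1/6)*(1/10)*(5 + 3*10*3) + 13741 = (1/6)*(1/10)*(5 + 90) + 13741 = (1/6)*(1/10)*95 + 13741 = 19/12 + 13741 = 164911/12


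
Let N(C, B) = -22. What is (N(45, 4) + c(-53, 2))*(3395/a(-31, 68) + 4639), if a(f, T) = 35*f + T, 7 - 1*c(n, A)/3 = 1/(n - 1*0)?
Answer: -235723400/53901 ≈ -4373.3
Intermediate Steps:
c(n, A) = 21 - 3/n (c(n, A) = 21 - 3/(n - 1*0) = 21 - 3/(n + 0) = 21 - 3/n)
a(f, T) = T + 35*f
(N(45, 4) + c(-53, 2))*(3395/a(-31, 68) + 4639) = (-22 + (21 - 3/(-53)))*(3395/(68 + 35*(-31)) + 4639) = (-22 + (21 - 3*(-1/53)))*(3395/(68 - 1085) + 4639) = (-22 + (21 + 3/53))*(3395/(-1017) + 4639) = (-22 + 1116/53)*(3395*(-1/1017) + 4639) = -50*(-3395/1017 + 4639)/53 = -50/53*4714468/1017 = -235723400/53901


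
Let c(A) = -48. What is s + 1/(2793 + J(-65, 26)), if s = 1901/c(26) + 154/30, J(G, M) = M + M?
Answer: -4707289/136560 ≈ -34.470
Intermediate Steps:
J(G, M) = 2*M
s = -8273/240 (s = 1901/(-48) + 154/30 = 1901*(-1/48) + 154*(1/30) = -1901/48 + 77/15 = -8273/240 ≈ -34.471)
s + 1/(2793 + J(-65, 26)) = -8273/240 + 1/(2793 + 2*26) = -8273/240 + 1/(2793 + 52) = -8273/240 + 1/2845 = -4707289/136560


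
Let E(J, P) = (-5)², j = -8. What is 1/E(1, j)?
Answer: 1/25 ≈ 0.040000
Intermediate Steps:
E(J, P) = 25
1/E(1, j) = 1/25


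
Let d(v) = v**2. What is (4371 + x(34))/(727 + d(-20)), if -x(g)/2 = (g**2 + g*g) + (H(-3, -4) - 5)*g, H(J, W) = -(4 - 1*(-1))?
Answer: 61/161 ≈ 0.37888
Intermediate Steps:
H(J, W) = -5 (H(J, W) = -(4 + 1) = -1*5 = -5)
x(g) = -4*g**2 + 20*g (x(g) = -2*((g**2 + g*g) + (-5 - 5)*g) = -2*((g**2 + g**2) - 10*g) = -2*(2*g**2 - 10*g) = -2*(-10*g + 2*g**2) = -4*g**2 + 20*g)
(4371 + x(34))/(727 + d(-20)) = (4371 + 4*34*(5 - 1*34))/(727 + (-20)**2) = (4371 + 4*34*(5 - 34))/(727 + 400) = (4371 + 4*34*(-29))/1127 = (4371 - 3944)*(1/1127) = 427*(1/1127) = 61/161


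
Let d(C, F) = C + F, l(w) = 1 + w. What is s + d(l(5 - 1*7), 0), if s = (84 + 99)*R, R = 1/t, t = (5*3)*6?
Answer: 31/30 ≈ 1.0333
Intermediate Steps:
t = 90 (t = 15*6 = 90)
R = 1/90 ≈ 0.011111
s = 61/30 (s = (84 + 99)*(1/90) = 183*(1/90) = 61/30 ≈ 2.0333)
s + d(l(5 - 1*7), 0) = 61/30 + ((1 + (5 - 1*7)) + 0) = 61/30 + ((1 + (5 - 7)) + 0) = 61/30 + ((1 - 2) + 0) = 61/30 + (-1 + 0) = 61/30 - 1 = 31/30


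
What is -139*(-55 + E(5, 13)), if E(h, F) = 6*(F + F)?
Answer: -14039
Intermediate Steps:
E(h, F) = 12*F (E(h, F) = 6*(2*F) = 12*F)
-139*(-55 + E(5, 13)) = -139*(-55 + 12*13) = -139*(-55 + 156) = -139*101 = -14039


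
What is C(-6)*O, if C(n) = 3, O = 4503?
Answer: 13509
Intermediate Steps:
C(-6)*O = 3*4503 = 13509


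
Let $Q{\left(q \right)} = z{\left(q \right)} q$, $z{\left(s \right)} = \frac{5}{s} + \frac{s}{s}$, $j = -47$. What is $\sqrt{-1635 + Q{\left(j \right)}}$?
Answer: $i \sqrt{1677} \approx 40.951 i$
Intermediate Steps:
$z{\left(s \right)} = 1 + \frac{5}{s}$ ($z{\left(s \right)} = \frac{5}{s} + 1 = 1 + \frac{5}{s}$)
$Q{\left(q \right)} = 5 + q$ ($Q{\left(q \right)} = \frac{5 + q}{q} q = 5 + q$)
$\sqrt{-1635 + Q{\left(j \right)}} = \sqrt{-1635 + \left(5 - 47\right)} = \sqrt{-1635 - 42} = \sqrt{-1677} = i \sqrt{1677}$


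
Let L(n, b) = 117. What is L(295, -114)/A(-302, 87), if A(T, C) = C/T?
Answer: -11778/29 ≈ -406.14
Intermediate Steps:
L(295, -114)/A(-302, 87) = 117/((87/(-302))) = 117/((87*(-1/302))) = 117/(-87/302) = 117*(-302/87) = -11778/29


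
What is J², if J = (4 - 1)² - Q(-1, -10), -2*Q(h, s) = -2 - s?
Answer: 169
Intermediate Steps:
Q(h, s) = 1 + s/2 (Q(h, s) = -(-2 - s)/2 = 1 + s/2)
J = 13 (J = (4 - 1)² - (1 + (½)*(-10)) = 3² - (1 - 5) = 9 - 1*(-4) = 9 + 4 = 13)
J² = 13² = 169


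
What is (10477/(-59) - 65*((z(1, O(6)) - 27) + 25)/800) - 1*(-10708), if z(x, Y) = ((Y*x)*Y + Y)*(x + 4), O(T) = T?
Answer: 6202979/590 ≈ 10514.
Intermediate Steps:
z(x, Y) = (4 + x)*(Y + x*Y²) (z(x, Y) = (x*Y² + Y)*(4 + x) = (Y + x*Y²)*(4 + x) = (4 + x)*(Y + x*Y²))
(10477/(-59) - 65*((z(1, O(6)) - 27) + 25)/800) - 1*(-10708) = (10477/(-59) - 65*((6*(4 + 1 + 6*1² + 4*6*1) - 27) + 25)/800) - 1*(-10708) = (10477*(-1/59) - 65*((6*(4 + 1 + 6*1 + 24) - 27) + 25)*(1/800)) + 10708 = (-10477/59 - 65*((6*(4 + 1 + 6 + 24) - 27) + 25)*(1/800)) + 10708 = (-10477/59 - 65*((6*35 - 27) + 25)*(1/800)) + 10708 = (-10477/59 - 65*((210 - 27) + 25)*(1/800)) + 10708 = (-10477/59 - 65*(183 + 25)*(1/800)) + 10708 = (-10477/59 - 65*208*(1/800)) + 10708 = (-10477/59 - 13520*1/800) + 10708 = (-10477/59 - 169/10) + 10708 = -114741/590 + 10708 = 6202979/590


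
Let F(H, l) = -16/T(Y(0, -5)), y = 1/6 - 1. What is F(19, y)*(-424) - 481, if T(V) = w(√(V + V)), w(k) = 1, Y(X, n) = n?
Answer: 6303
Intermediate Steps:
T(V) = 1
y = -⅚ (y = ⅙ - 1 = -⅚ ≈ -0.83333)
F(H, l) = -16 (F(H, l) = -16/1 = -16*1 = -16)
F(19, y)*(-424) - 481 = -16*(-424) - 481 = 6784 - 481 = 6303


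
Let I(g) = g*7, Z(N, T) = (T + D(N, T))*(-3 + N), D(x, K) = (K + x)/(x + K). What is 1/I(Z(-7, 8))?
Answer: -1/630 ≈ -0.0015873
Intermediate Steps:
D(x, K) = 1 (D(x, K) = (K + x)/(K + x) = 1)
Z(N, T) = (1 + T)*(-3 + N) (Z(N, T) = (T + 1)*(-3 + N) = (1 + T)*(-3 + N))
I(g) = 7*g
1/I(Z(-7, 8)) = 1/(7*(-3 - 7 - 3*8 - 7*8)) = 1/(7*(-3 - 7 - 24 - 56)) = 1/(7*(-90)) = 1/(-630) = -1/630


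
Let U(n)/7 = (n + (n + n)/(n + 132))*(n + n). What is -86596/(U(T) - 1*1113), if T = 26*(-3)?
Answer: -259788/261653 ≈ -0.99287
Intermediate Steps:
T = -78
U(n) = 14*n*(n + 2*n/(132 + n)) (U(n) = 7*((n + (n + n)/(n + 132))*(n + n)) = 7*((n + (2*n)/(132 + n))*(2*n)) = 7*((n + 2*n/(132 + n))*(2*n)) = 7*(2*n*(n + 2*n/(132 + n))) = 14*n*(n + 2*n/(132 + n)))
-86596/(U(T) - 1*1113) = -86596/(14*(-78)²*(134 - 78)/(132 - 78) - 1*1113) = -86596/(14*6084*56/54 - 1113) = -86596/(14*6084*(1/54)*56 - 1113) = -86596/(264992/3 - 1113) = -86596/261653/3 = -86596*3/261653 = -259788/261653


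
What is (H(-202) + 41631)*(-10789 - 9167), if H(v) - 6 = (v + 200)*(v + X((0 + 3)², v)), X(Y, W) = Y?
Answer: -838610988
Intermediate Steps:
H(v) = 6 + (9 + v)*(200 + v) (H(v) = 6 + (v + 200)*(v + (0 + 3)²) = 6 + (200 + v)*(v + 3²) = 6 + (200 + v)*(v + 9) = 6 + (200 + v)*(9 + v) = 6 + (9 + v)*(200 + v))
(H(-202) + 41631)*(-10789 - 9167) = ((1806 + (-202)² + 209*(-202)) + 41631)*(-10789 - 9167) = ((1806 + 40804 - 42218) + 41631)*(-19956) = (392 + 41631)*(-19956) = 42023*(-19956) = -838610988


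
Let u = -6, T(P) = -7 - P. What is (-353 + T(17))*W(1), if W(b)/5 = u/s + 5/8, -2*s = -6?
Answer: 20735/8 ≈ 2591.9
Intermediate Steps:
s = 3 (s = -½*(-6) = 3)
W(b) = -55/8 (W(b) = 5*(-6/3 + 5/8) = 5*(-6*⅓ + 5*(⅛)) = 5*(-2 + 5/8) = 5*(-11/8) = -55/8)
(-353 + T(17))*W(1) = (-353 + (-7 - 1*17))*(-55/8) = (-353 + (-7 - 17))*(-55/8) = (-353 - 24)*(-55/8) = -377*(-55/8) = 20735/8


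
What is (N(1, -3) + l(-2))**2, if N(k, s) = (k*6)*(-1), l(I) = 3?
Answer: 9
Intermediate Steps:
N(k, s) = -6*k (N(k, s) = (6*k)*(-1) = -6*k)
(N(1, -3) + l(-2))**2 = (-6*1 + 3)**2 = (-6 + 3)**2 = (-3)**2 = 9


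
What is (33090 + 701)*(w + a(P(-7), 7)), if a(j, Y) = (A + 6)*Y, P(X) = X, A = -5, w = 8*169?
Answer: 45921969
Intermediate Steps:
w = 1352
a(j, Y) = Y (a(j, Y) = (-5 + 6)*Y = 1*Y = Y)
(33090 + 701)*(w + a(P(-7), 7)) = (33090 + 701)*(1352 + 7) = 33791*1359 = 45921969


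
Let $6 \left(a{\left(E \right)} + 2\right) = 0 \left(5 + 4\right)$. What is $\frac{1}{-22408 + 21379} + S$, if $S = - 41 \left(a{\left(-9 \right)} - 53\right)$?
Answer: $\frac{2320394}{1029} \approx 2255.0$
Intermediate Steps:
$a{\left(E \right)} = -2$ ($a{\left(E \right)} = -2 + \frac{0 \left(5 + 4\right)}{6} = -2 + \frac{0 \cdot 9}{6} = -2 + \frac{1}{6} \cdot 0 = -2 + 0 = -2$)
$S = 2255$ ($S = - 41 \left(-2 - 53\right) = \left(-41\right) \left(-55\right) = 2255$)
$\frac{1}{-22408 + 21379} + S = \frac{1}{-22408 + 21379} + 2255 = \frac{1}{-1029} + 2255 = - \frac{1}{1029} + 2255 = \frac{2320394}{1029}$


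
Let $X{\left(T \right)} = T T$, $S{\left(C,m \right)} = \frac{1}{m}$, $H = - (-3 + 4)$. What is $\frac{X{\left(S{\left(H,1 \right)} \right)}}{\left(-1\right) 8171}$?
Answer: $- \frac{1}{8171} \approx -0.00012238$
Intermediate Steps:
$H = -1$ ($H = \left(-1\right) 1 = -1$)
$X{\left(T \right)} = T^{2}$
$\frac{X{\left(S{\left(H,1 \right)} \right)}}{\left(-1\right) 8171} = \frac{\left(1^{-1}\right)^{2}}{\left(-1\right) 8171} = \frac{1^{2}}{-8171} = 1 \left(- \frac{1}{8171}\right) = - \frac{1}{8171}$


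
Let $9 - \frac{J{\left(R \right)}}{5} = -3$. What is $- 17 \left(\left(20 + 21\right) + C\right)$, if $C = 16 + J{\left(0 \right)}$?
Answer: $-1989$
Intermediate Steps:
$J{\left(R \right)} = 60$ ($J{\left(R \right)} = 45 - -15 = 45 + 15 = 60$)
$C = 76$ ($C = 16 + 60 = 76$)
$- 17 \left(\left(20 + 21\right) + C\right) = - 17 \left(\left(20 + 21\right) + 76\right) = - 17 \left(41 + 76\right) = \left(-17\right) 117 = -1989$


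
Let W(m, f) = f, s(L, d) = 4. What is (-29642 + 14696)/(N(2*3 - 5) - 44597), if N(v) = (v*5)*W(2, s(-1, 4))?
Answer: 4982/14859 ≈ 0.33529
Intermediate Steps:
N(v) = 20*v (N(v) = (v*5)*4 = (5*v)*4 = 20*v)
(-29642 + 14696)/(N(2*3 - 5) - 44597) = (-29642 + 14696)/(20*(2*3 - 5) - 44597) = -14946/(20*(6 - 5) - 44597) = -14946/(20*1 - 44597) = -14946/(20 - 44597) = -14946/(-44577) = -14946*(-1/44577) = 4982/14859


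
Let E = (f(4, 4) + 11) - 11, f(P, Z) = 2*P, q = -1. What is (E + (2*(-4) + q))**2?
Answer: 1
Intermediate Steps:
E = 8 (E = (2*4 + 11) - 11 = (8 + 11) - 11 = 19 - 11 = 8)
(E + (2*(-4) + q))**2 = (8 + (2*(-4) - 1))**2 = (8 + (-8 - 1))**2 = (8 - 9)**2 = (-1)**2 = 1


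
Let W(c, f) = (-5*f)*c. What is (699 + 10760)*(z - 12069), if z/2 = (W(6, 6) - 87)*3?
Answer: -156655989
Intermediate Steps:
W(c, f) = -5*c*f
z = -1602 (z = 2*((-5*6*6 - 87)*3) = 2*((-180 - 87)*3) = 2*(-267*3) = 2*(-801) = -1602)
(699 + 10760)*(z - 12069) = (699 + 10760)*(-1602 - 12069) = 11459*(-13671) = -156655989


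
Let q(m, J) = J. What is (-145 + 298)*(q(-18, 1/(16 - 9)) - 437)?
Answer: -467874/7 ≈ -66839.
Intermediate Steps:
(-145 + 298)*(q(-18, 1/(16 - 9)) - 437) = (-145 + 298)*(1/(16 - 9) - 437) = 153*(1/7 - 437) = 153*(⅐ - 437) = 153*(-3058/7) = -467874/7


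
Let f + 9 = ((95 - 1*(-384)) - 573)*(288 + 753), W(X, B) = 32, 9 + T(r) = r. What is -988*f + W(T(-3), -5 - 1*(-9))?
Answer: 96688676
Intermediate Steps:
T(r) = -9 + r
f = -97863 (f = -9 + ((95 - 1*(-384)) - 573)*(288 + 753) = -9 + ((95 + 384) - 573)*1041 = -9 + (479 - 573)*1041 = -9 - 94*1041 = -9 - 97854 = -97863)
-988*f + W(T(-3), -5 - 1*(-9)) = -988*(-97863) + 32 = 96688644 + 32 = 96688676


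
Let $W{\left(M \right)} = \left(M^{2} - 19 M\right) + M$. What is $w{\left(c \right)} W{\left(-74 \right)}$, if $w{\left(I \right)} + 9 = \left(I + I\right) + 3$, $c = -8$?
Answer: $-149776$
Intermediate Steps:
$w{\left(I \right)} = -6 + 2 I$ ($w{\left(I \right)} = -9 + \left(\left(I + I\right) + 3\right) = -9 + \left(2 I + 3\right) = -9 + \left(3 + 2 I\right) = -6 + 2 I$)
$W{\left(M \right)} = M^{2} - 18 M$
$w{\left(c \right)} W{\left(-74 \right)} = \left(-6 + 2 \left(-8\right)\right) \left(- 74 \left(-18 - 74\right)\right) = \left(-6 - 16\right) \left(\left(-74\right) \left(-92\right)\right) = \left(-22\right) 6808 = -149776$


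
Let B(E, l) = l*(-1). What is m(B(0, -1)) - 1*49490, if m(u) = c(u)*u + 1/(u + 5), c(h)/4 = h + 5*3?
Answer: -296555/6 ≈ -49426.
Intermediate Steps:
c(h) = 60 + 4*h (c(h) = 4*(h + 5*3) = 4*(h + 15) = 4*(15 + h) = 60 + 4*h)
B(E, l) = -l
m(u) = 1/(5 + u) + u*(60 + 4*u) (m(u) = (60 + 4*u)*u + 1/(u + 5) = u*(60 + 4*u) + 1/(5 + u) = 1/(5 + u) + u*(60 + 4*u))
m(B(0, -1)) - 1*49490 = (1 + 4*(-1*(-1))³ + 80*(-1*(-1))² + 300*(-1*(-1)))/(5 - 1*(-1)) - 1*49490 = (1 + 4*1³ + 80*1² + 300*1)/(5 + 1) - 49490 = (1 + 4*1 + 80*1 + 300)/6 - 49490 = (1 + 4 + 80 + 300)/6 - 49490 = (⅙)*385 - 49490 = 385/6 - 49490 = -296555/6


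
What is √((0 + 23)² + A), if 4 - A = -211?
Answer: 2*√186 ≈ 27.276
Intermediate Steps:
A = 215 (A = 4 - 1*(-211) = 4 + 211 = 215)
√((0 + 23)² + A) = √((0 + 23)² + 215) = √(23² + 215) = √(529 + 215) = √744 = 2*√186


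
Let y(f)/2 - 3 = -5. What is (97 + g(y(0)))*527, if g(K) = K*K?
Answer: 59551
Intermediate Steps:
y(f) = -4 (y(f) = 6 + 2*(-5) = 6 - 10 = -4)
g(K) = K²
(97 + g(y(0)))*527 = (97 + (-4)²)*527 = (97 + 16)*527 = 113*527 = 59551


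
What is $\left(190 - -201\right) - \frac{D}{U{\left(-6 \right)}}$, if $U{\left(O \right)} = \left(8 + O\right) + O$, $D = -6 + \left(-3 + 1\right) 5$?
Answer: $387$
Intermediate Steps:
$D = -16$ ($D = -6 - 10 = -16$)
$U{\left(O \right)} = 8 + 2 O$
$\left(190 - -201\right) - \frac{D}{U{\left(-6 \right)}} = \left(190 - -201\right) - - \frac{16}{8 + 2 \left(-6\right)} = \left(190 + 201\right) - - \frac{16}{8 - 12} = 391 - - \frac{16}{-4} = 391 - \left(-16\right) \left(- \frac{1}{4}\right) = 391 - 4 = 387$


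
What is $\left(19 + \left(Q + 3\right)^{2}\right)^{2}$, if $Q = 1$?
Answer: $1225$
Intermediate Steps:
$\left(19 + \left(Q + 3\right)^{2}\right)^{2} = \left(19 + \left(1 + 3\right)^{2}\right)^{2} = \left(19 + 4^{2}\right)^{2} = \left(19 + 16\right)^{2} = 35^{2} = 1225$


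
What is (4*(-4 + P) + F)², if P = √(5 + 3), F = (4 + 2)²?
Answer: 528 + 320*√2 ≈ 980.55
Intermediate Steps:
F = 36 (F = 6² = 36)
P = 2*√2 (P = √8 = 2*√2 ≈ 2.8284)
(4*(-4 + P) + F)² = (4*(-4 + 2*√2) + 36)² = ((-16 + 8*√2) + 36)² = (20 + 8*√2)²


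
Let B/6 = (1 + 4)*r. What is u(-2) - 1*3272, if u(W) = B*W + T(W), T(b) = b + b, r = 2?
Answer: -3396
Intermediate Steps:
B = 60 (B = 6*((1 + 4)*2) = 6*(5*2) = 6*10 = 60)
T(b) = 2*b
u(W) = 62*W (u(W) = 60*W + 2*W = 62*W)
u(-2) - 1*3272 = 62*(-2) - 1*3272 = -124 - 3272 = -3396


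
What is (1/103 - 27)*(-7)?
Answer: 19460/103 ≈ 188.93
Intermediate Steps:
(1/103 - 27)*(-7) = -2780/103*(-7) = 19460/103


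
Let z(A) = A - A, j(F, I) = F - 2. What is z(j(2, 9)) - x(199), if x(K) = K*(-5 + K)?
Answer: -38606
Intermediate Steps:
j(F, I) = -2 + F
z(A) = 0
z(j(2, 9)) - x(199) = 0 - 199*(-5 + 199) = 0 - 199*194 = 0 - 1*38606 = 0 - 38606 = -38606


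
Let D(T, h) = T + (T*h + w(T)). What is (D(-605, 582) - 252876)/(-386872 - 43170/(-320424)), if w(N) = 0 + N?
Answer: 32373291184/20660505093 ≈ 1.5669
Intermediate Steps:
w(N) = N
D(T, h) = 2*T + T*h (D(T, h) = T + (T*h + T) = T + (T + T*h) = 2*T + T*h)
(D(-605, 582) - 252876)/(-386872 - 43170/(-320424)) = (-605*(2 + 582) - 252876)/(-386872 - 43170/(-320424)) = (-605*584 - 252876)/(-386872 - 43170*(-1/320424)) = (-353320 - 252876)/(-386872 + 7195/53404) = -606196/(-20660505093/53404) = -606196*(-53404/20660505093) = 32373291184/20660505093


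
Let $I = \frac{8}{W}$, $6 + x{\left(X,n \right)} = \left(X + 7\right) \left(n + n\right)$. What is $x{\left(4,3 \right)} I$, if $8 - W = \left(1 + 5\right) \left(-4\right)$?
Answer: $15$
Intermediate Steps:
$W = 32$ ($W = 8 - \left(1 + 5\right) \left(-4\right) = 8 - 6 \left(-4\right) = 8 - -24 = 8 + 24 = 32$)
$x{\left(X,n \right)} = -6 + 2 n \left(7 + X\right)$ ($x{\left(X,n \right)} = -6 + \left(X + 7\right) \left(n + n\right) = -6 + \left(7 + X\right) 2 n = -6 + 2 n \left(7 + X\right)$)
$I = \frac{1}{4}$ ($I = \frac{8}{32} = 8 \cdot \frac{1}{32} = \frac{1}{4} \approx 0.25$)
$x{\left(4,3 \right)} I = \left(-6 + 14 \cdot 3 + 2 \cdot 4 \cdot 3\right) \frac{1}{4} = \left(-6 + 42 + 24\right) \frac{1}{4} = 60 \cdot \frac{1}{4} = 15$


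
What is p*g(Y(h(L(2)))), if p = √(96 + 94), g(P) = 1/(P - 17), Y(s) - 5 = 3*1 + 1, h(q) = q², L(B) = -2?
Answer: -√190/8 ≈ -1.7230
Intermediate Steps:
Y(s) = 9 (Y(s) = 5 + (3*1 + 1) = 5 + (3 + 1) = 5 + 4 = 9)
g(P) = 1/(-17 + P)
p = √190 ≈ 13.784
p*g(Y(h(L(2)))) = √190/(-17 + 9) = √190/(-8) = √190*(-⅛) = -√190/8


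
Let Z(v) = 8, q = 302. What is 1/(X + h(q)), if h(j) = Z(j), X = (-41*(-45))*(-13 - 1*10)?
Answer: -1/42427 ≈ -2.3570e-5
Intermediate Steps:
X = -42435 (X = 1845*(-13 - 10) = 1845*(-23) = -42435)
h(j) = 8
1/(X + h(q)) = 1/(-42435 + 8) = 1/(-42427) = -1/42427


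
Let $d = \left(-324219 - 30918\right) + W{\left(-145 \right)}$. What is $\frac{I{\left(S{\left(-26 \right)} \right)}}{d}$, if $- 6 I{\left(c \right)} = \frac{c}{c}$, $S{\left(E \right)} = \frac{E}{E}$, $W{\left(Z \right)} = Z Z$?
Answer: $\frac{1}{2004672} \approx 4.9884 \cdot 10^{-7}$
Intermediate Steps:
$W{\left(Z \right)} = Z^{2}$
$S{\left(E \right)} = 1$
$d = -334112$ ($d = \left(-324219 - 30918\right) + \left(-145\right)^{2} = -355137 + 21025 = -334112$)
$I{\left(c \right)} = - \frac{1}{6}$ ($I{\left(c \right)} = - \frac{c \frac{1}{c}}{6} = \left(- \frac{1}{6}\right) 1 = - \frac{1}{6}$)
$\frac{I{\left(S{\left(-26 \right)} \right)}}{d} = - \frac{1}{6 \left(-334112\right)} = \left(- \frac{1}{6}\right) \left(- \frac{1}{334112}\right) = \frac{1}{2004672}$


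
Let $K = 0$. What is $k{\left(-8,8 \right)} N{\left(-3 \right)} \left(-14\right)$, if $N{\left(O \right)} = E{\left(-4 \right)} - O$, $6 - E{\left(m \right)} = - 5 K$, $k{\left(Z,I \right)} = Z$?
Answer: $1008$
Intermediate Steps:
$E{\left(m \right)} = 6$ ($E{\left(m \right)} = 6 - \left(-5\right) 0 = 6 - 0 = 6 + 0 = 6$)
$N{\left(O \right)} = 6 - O$
$k{\left(-8,8 \right)} N{\left(-3 \right)} \left(-14\right) = - 8 \left(6 - -3\right) \left(-14\right) = - 8 \left(6 + 3\right) \left(-14\right) = \left(-8\right) 9 \left(-14\right) = \left(-72\right) \left(-14\right) = 1008$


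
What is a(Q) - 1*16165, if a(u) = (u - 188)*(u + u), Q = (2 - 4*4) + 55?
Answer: -28219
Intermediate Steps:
Q = 41 (Q = (2 - 16) + 55 = -14 + 55 = 41)
a(u) = 2*u*(-188 + u) (a(u) = (-188 + u)*(2*u) = 2*u*(-188 + u))
a(Q) - 1*16165 = 2*41*(-188 + 41) - 1*16165 = 2*41*(-147) - 16165 = -12054 - 16165 = -28219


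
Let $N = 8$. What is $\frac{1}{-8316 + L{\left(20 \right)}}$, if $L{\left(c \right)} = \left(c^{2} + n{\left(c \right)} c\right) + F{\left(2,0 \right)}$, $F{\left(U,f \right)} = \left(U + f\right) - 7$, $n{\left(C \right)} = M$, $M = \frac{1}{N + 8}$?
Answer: $- \frac{4}{31679} \approx -0.00012627$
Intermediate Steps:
$M = \frac{1}{16}$ ($M = \frac{1}{8 + 8} = \frac{1}{16} \approx 0.0625$)
$n{\left(C \right)} = \frac{1}{16}$
$F{\left(U,f \right)} = -7 + U + f$
$L{\left(c \right)} = -5 + c^{2} + \frac{c}{16}$ ($L{\left(c \right)} = \left(c^{2} + \frac{c}{16}\right) + \left(-7 + 2 + 0\right) = \left(c^{2} + \frac{c}{16}\right) - 5 = -5 + c^{2} + \frac{c}{16}$)
$\frac{1}{-8316 + L{\left(20 \right)}} = \frac{1}{-8316 + \left(-5 + 20^{2} + \frac{1}{16} \cdot 20\right)} = \frac{1}{-8316 + \left(-5 + 400 + \frac{5}{4}\right)} = \frac{1}{-8316 + \frac{1585}{4}} = \frac{1}{- \frac{31679}{4}} = - \frac{4}{31679}$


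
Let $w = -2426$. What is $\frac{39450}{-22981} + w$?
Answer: $- \frac{55791356}{22981} \approx -2427.7$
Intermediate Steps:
$\frac{39450}{-22981} + w = \frac{39450}{-22981} - 2426 = 39450 \left(- \frac{1}{22981}\right) - 2426 = - \frac{39450}{22981} - 2426 = - \frac{55791356}{22981}$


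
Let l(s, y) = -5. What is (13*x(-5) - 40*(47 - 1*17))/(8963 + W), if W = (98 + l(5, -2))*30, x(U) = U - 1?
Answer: -1278/11753 ≈ -0.10874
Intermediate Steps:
x(U) = -1 + U
W = 2790 (W = (98 - 5)*30 = 93*30 = 2790)
(13*x(-5) - 40*(47 - 1*17))/(8963 + W) = (13*(-1 - 5) - 40*(47 - 1*17))/(8963 + 2790) = (13*(-6) - 40*(47 - 17))/11753 = (-78 - 40*30)*(1/11753) = (-78 - 1200)*(1/11753) = -1278*1/11753 = -1278/11753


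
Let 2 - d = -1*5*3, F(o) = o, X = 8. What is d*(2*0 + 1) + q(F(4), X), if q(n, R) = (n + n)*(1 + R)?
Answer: 89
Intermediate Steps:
q(n, R) = 2*n*(1 + R) (q(n, R) = (2*n)*(1 + R) = 2*n*(1 + R))
d = 17 (d = 2 - (-1*5)*3 = 2 - (-5)*3 = 2 - 1*(-15) = 2 + 15 = 17)
d*(2*0 + 1) + q(F(4), X) = 17*(2*0 + 1) + 2*4*(1 + 8) = 17*(0 + 1) + 2*4*9 = 17*1 + 72 = 17 + 72 = 89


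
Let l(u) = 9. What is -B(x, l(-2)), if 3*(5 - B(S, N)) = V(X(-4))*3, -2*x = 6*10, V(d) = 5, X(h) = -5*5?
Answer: 0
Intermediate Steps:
X(h) = -25
x = -30 (x = -3*10 = -½*60 = -30)
B(S, N) = 0 (B(S, N) = 5 - 5*3/3 = 5 - ⅓*15 = 5 - 5 = 0)
-B(x, l(-2)) = -1*0 = 0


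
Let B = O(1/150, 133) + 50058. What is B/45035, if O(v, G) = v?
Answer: 7508701/6755250 ≈ 1.1115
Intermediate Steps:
B = 7508701/150 (B = 1/150 + 50058 = 7508701/150 ≈ 50058.)
B/45035 = (7508701/150)/45035 = (7508701/150)*(1/45035) = 7508701/6755250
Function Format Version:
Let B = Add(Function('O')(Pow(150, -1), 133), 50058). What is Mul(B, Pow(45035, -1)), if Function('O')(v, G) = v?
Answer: Rational(7508701, 6755250) ≈ 1.1115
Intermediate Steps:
B = Rational(7508701, 150) (B = Add(Pow(150, -1), 50058) = Add(Rational(1, 150), 50058) = Rational(7508701, 150) ≈ 50058.)
Mul(B, Pow(45035, -1)) = Mul(Rational(7508701, 150), Pow(45035, -1)) = Mul(Rational(7508701, 150), Rational(1, 45035)) = Rational(7508701, 6755250)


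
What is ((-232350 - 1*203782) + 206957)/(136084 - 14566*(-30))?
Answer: -229175/573064 ≈ -0.39991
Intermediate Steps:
((-232350 - 1*203782) + 206957)/(136084 - 14566*(-30)) = ((-232350 - 203782) + 206957)/(136084 + 436980) = (-436132 + 206957)/573064 = -229175*1/573064 = -229175/573064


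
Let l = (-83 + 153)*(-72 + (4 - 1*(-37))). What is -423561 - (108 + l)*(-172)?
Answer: -778225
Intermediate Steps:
l = -2170 (l = 70*(-72 + (4 + 37)) = 70*(-72 + 41) = 70*(-31) = -2170)
-423561 - (108 + l)*(-172) = -423561 - (108 - 2170)*(-172) = -423561 - (-2062)*(-172) = -423561 - 1*354664 = -423561 - 354664 = -778225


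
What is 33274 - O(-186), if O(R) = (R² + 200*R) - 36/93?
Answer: 1112230/31 ≈ 35878.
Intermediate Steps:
O(R) = -12/31 + R² + 200*R (O(R) = (R² + 200*R) - 36*1/93 = (R² + 200*R) - 12/31 = -12/31 + R² + 200*R)
33274 - O(-186) = 33274 - (-12/31 + (-186)² + 200*(-186)) = 33274 - (-12/31 + 34596 - 37200) = 33274 - 1*(-80736/31) = 33274 + 80736/31 = 1112230/31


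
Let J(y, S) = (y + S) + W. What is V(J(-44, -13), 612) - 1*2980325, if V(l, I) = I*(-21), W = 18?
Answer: -2993177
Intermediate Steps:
J(y, S) = 18 + S + y (J(y, S) = (y + S) + 18 = (S + y) + 18 = 18 + S + y)
V(l, I) = -21*I
V(J(-44, -13), 612) - 1*2980325 = -21*612 - 1*2980325 = -12852 - 2980325 = -2993177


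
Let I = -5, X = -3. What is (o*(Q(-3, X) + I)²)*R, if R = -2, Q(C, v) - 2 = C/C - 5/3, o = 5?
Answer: -1210/9 ≈ -134.44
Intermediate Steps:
Q(C, v) = 4/3 (Q(C, v) = 2 + (C/C - 5/3) = 2 + (1 - 5*⅓) = 2 + (1 - 5/3) = 2 - ⅔ = 4/3)
(o*(Q(-3, X) + I)²)*R = (5*(4/3 - 5)²)*(-2) = (5*(-11/3)²)*(-2) = (5*(121/9))*(-2) = (605/9)*(-2) = -1210/9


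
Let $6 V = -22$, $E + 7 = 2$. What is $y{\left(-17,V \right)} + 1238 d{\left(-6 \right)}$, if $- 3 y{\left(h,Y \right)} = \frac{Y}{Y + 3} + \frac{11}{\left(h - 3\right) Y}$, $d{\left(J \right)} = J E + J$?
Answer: $\frac{1782607}{60} \approx 29710.0$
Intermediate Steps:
$E = -5$ ($E = -7 + 2 = -5$)
$V = - \frac{11}{3}$ ($V = \frac{1}{6} \left(-22\right) = - \frac{11}{3} \approx -3.6667$)
$d{\left(J \right)} = - 4 J$ ($d{\left(J \right)} = J \left(-5\right) + J = - 5 J + J = - 4 J$)
$y{\left(h,Y \right)} = - \frac{11}{3 Y \left(-3 + h\right)} - \frac{Y}{3 \left(3 + Y\right)}$ ($y{\left(h,Y \right)} = - \frac{\frac{Y}{Y + 3} + \frac{11}{\left(h - 3\right) Y}}{3} = - \frac{\frac{Y}{3 + Y} + \frac{11}{\left(-3 + h\right) Y}}{3} = - \frac{\frac{Y}{3 + Y} + \frac{11}{Y \left(-3 + h\right)}}{3} = - \frac{11}{3 Y \left(-3 + h\right)} - \frac{Y}{3 \left(3 + Y\right)}$)
$y{\left(-17,V \right)} + 1238 d{\left(-6 \right)} = \frac{-33 - - \frac{121}{3} + 3 \left(- \frac{11}{3}\right)^{2} - - 17 \left(- \frac{11}{3}\right)^{2}}{3 \left(- \frac{11}{3}\right) \left(-9 - -11 + 3 \left(-17\right) - - \frac{187}{3}\right)} + 1238 \left(\left(-4\right) \left(-6\right)\right) = \frac{1}{3} \left(- \frac{3}{11}\right) \frac{1}{-9 + 11 - 51 + \frac{187}{3}} \left(-33 + \frac{121}{3} + 3 \cdot \frac{121}{9} - \left(-17\right) \frac{121}{9}\right) + 1238 \cdot 24 = \frac{1}{3} \left(- \frac{3}{11}\right) \frac{1}{\frac{40}{3}} \left(-33 + \frac{121}{3} + \frac{121}{3} + \frac{2057}{9}\right) + 29712 = \frac{1}{3} \left(- \frac{3}{11}\right) \frac{3}{40} \cdot \frac{2486}{9} + 29712 = - \frac{113}{60} + 29712 = \frac{1782607}{60}$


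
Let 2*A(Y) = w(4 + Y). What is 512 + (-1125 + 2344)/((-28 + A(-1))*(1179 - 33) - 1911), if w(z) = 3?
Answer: 16526141/32280 ≈ 511.96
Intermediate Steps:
A(Y) = 3/2 (A(Y) = (1/2)*3 = 3/2)
512 + (-1125 + 2344)/((-28 + A(-1))*(1179 - 33) - 1911) = 512 + (-1125 + 2344)/((-28 + 3/2)*(1179 - 33) - 1911) = 512 + 1219/(-53/2*1146 - 1911) = 512 + 1219/(-30369 - 1911) = 512 + 1219/(-32280) = 512 + 1219*(-1/32280) = 512 - 1219/32280 = 16526141/32280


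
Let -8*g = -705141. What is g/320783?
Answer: 705141/2566264 ≈ 0.27477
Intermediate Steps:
g = 705141/8 (g = -⅛*(-705141) = 705141/8 ≈ 88143.)
g/320783 = (705141/8)/320783 = (705141/8)*(1/320783) = 705141/2566264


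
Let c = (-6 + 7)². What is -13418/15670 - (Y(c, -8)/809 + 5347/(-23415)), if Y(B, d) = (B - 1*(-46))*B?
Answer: -20363445217/29683265745 ≈ -0.68602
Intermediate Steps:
c = 1 (c = 1² = 1)
Y(B, d) = B*(46 + B) (Y(B, d) = (B + 46)*B = (46 + B)*B = B*(46 + B))
-13418/15670 - (Y(c, -8)/809 + 5347/(-23415)) = -13418/15670 - ((1*(46 + 1))/809 + 5347/(-23415)) = -13418*1/15670 - ((1*47)*(1/809) + 5347*(-1/23415)) = -6709/7835 - (47*(1/809) - 5347/23415) = -6709/7835 - (47/809 - 5347/23415) = -6709/7835 - 1*(-3225218/18942735) = -6709/7835 + 3225218/18942735 = -20363445217/29683265745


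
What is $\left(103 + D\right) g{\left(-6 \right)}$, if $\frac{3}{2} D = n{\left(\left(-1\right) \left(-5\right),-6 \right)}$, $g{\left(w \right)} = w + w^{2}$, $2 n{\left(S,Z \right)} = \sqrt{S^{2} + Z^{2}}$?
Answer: $3090 + 10 \sqrt{61} \approx 3168.1$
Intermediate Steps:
$n{\left(S,Z \right)} = \frac{\sqrt{S^{2} + Z^{2}}}{2}$
$D = \frac{\sqrt{61}}{3}$ ($D = \frac{2 \frac{\sqrt{\left(\left(-1\right) \left(-5\right)\right)^{2} + \left(-6\right)^{2}}}{2}}{3} = \frac{2 \frac{\sqrt{5^{2} + 36}}{2}}{3} = \frac{2 \frac{\sqrt{25 + 36}}{2}}{3} = \frac{2 \frac{\sqrt{61}}{2}}{3} = \frac{\sqrt{61}}{3} \approx 2.6034$)
$\left(103 + D\right) g{\left(-6 \right)} = \left(103 + \frac{\sqrt{61}}{3}\right) \left(- 6 \left(1 - 6\right)\right) = \left(103 + \frac{\sqrt{61}}{3}\right) \left(\left(-6\right) \left(-5\right)\right) = \left(103 + \frac{\sqrt{61}}{3}\right) 30 = 3090 + 10 \sqrt{61}$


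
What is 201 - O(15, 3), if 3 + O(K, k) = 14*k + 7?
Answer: 155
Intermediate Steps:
O(K, k) = 4 + 14*k (O(K, k) = -3 + (14*k + 7) = -3 + (7 + 14*k) = 4 + 14*k)
201 - O(15, 3) = 201 - (4 + 14*3) = 201 - (4 + 42) = 201 - 1*46 = 201 - 46 = 155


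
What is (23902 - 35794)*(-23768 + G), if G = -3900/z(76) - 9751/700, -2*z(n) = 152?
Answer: 134047120491/475 ≈ 2.8220e+8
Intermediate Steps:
z(n) = -76 (z(n) = -½*152 = -76)
G = 71033/1900 (G = -3900/(-76) - 9751/700 = -3900*(-1/76) - 9751*1/700 = 975/19 - 1393/100 = 71033/1900 ≈ 37.386)
(23902 - 35794)*(-23768 + G) = (23902 - 35794)*(-23768 + 71033/1900) = -11892*(-45088167/1900) = 134047120491/475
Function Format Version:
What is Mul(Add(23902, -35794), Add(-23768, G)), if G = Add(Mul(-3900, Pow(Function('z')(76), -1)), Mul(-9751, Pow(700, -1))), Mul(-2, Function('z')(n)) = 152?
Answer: Rational(134047120491, 475) ≈ 2.8220e+8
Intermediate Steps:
Function('z')(n) = -76 (Function('z')(n) = Mul(Rational(-1, 2), 152) = -76)
G = Rational(71033, 1900) (G = Add(Mul(-3900, Pow(-76, -1)), Mul(-9751, Pow(700, -1))) = Add(Mul(-3900, Rational(-1, 76)), Mul(-9751, Rational(1, 700))) = Add(Rational(975, 19), Rational(-1393, 100)) = Rational(71033, 1900) ≈ 37.386)
Mul(Add(23902, -35794), Add(-23768, G)) = Mul(Add(23902, -35794), Add(-23768, Rational(71033, 1900))) = Mul(-11892, Rational(-45088167, 1900)) = Rational(134047120491, 475)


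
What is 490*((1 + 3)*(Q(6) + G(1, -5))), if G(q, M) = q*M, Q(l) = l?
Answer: 1960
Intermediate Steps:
G(q, M) = M*q
490*((1 + 3)*(Q(6) + G(1, -5))) = 490*((1 + 3)*(6 - 5*1)) = 490*(4*(6 - 5)) = 490*(4*1) = 490*4 = 1960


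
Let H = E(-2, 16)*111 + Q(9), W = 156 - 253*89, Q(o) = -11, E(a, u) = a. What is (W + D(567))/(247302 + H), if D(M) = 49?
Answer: -22312/247069 ≈ -0.090307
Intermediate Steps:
W = -22361 (W = 156 - 22517 = -22361)
H = -233 (H = -2*111 - 11 = -222 - 11 = -233)
(W + D(567))/(247302 + H) = (-22361 + 49)/(247302 - 233) = -22312/247069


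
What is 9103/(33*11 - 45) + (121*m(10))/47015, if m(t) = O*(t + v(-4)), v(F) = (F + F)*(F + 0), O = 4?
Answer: 434441849/14950770 ≈ 29.058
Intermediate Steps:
v(F) = 2*F² (v(F) = (2*F)*F = 2*F²)
m(t) = 128 + 4*t (m(t) = 4*(t + 2*(-4)²) = 4*(t + 2*16) = 4*(t + 32) = 4*(32 + t) = 128 + 4*t)
9103/(33*11 - 45) + (121*m(10))/47015 = 9103/(33*11 - 45) + (121*(128 + 4*10))/47015 = 9103/(363 - 45) + (121*(128 + 40))*(1/47015) = 9103/318 + (121*168)*(1/47015) = 9103*(1/318) + 20328*(1/47015) = 9103/318 + 20328/47015 = 434441849/14950770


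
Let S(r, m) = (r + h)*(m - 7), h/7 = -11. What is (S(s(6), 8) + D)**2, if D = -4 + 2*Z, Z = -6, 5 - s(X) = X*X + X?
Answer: 16900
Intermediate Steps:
s(X) = 5 - X - X**2 (s(X) = 5 - (X*X + X) = 5 - (X**2 + X) = 5 - (X + X**2) = 5 + (-X - X**2) = 5 - X - X**2)
h = -77 (h = 7*(-11) = -77)
D = -16 (D = -4 + 2*(-6) = -4 - 12 = -16)
S(r, m) = (-77 + r)*(-7 + m) (S(r, m) = (r - 77)*(m - 7) = (-77 + r)*(-7 + m))
(S(s(6), 8) + D)**2 = ((539 - 77*8 - 7*(5 - 1*6 - 1*6**2) + 8*(5 - 1*6 - 1*6**2)) - 16)**2 = ((539 - 616 - 7*(5 - 6 - 1*36) + 8*(5 - 6 - 1*36)) - 16)**2 = ((539 - 616 - 7*(5 - 6 - 36) + 8*(5 - 6 - 36)) - 16)**2 = ((539 - 616 - 7*(-37) + 8*(-37)) - 16)**2 = ((539 - 616 + 259 - 296) - 16)**2 = (-114 - 16)**2 = (-130)**2 = 16900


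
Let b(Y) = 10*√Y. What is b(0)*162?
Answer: 0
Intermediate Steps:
b(0)*162 = (10*√0)*162 = (10*0)*162 = 0*162 = 0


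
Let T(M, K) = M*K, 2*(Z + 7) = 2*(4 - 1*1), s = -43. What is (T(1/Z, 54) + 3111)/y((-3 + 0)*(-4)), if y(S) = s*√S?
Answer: -2065*√3/172 ≈ -20.795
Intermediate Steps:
Z = -4 (Z = -7 + (2*(4 - 1*1))/2 = -7 + (2*(4 - 1))/2 = -7 + (2*3)/2 = -7 + (½)*6 = -7 + 3 = -4)
y(S) = -43*√S
T(M, K) = K*M
(T(1/Z, 54) + 3111)/y((-3 + 0)*(-4)) = (54/(-4) + 3111)/((-43*2*√3)) = (54*(-¼) + 3111)/((-43*2*√3)) = (-27/2 + 3111)/((-86*√3)) = 6195/(2*((-86*√3))) = 6195*(-√3/258)/2 = -2065*√3/172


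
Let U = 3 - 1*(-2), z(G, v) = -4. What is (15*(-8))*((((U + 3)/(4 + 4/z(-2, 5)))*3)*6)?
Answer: -5760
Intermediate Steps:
U = 5 (U = 3 + 2 = 5)
(15*(-8))*((((U + 3)/(4 + 4/z(-2, 5)))*3)*6) = (15*(-8))*((((5 + 3)/(4 + 4/(-4)))*3)*6) = -120*(8/(4 + 4*(-1/4)))*3*6 = -120*(8/(4 - 1))*3*6 = -120*(8/3)*3*6 = -960*6 = -120*48 = -5760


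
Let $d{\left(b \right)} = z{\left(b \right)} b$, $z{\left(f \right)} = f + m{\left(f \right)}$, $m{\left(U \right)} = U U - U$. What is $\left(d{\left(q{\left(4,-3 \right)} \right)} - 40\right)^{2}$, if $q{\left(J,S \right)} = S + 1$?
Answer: $2304$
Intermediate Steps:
$m{\left(U \right)} = U^{2} - U$
$z{\left(f \right)} = f + f \left(-1 + f\right)$
$q{\left(J,S \right)} = 1 + S$
$d{\left(b \right)} = b^{3}$ ($d{\left(b \right)} = b^{2} b = b^{3}$)
$\left(d{\left(q{\left(4,-3 \right)} \right)} - 40\right)^{2} = \left(\left(1 - 3\right)^{3} - 40\right)^{2} = \left(\left(-2\right)^{3} - 40\right)^{2} = \left(-8 - 40\right)^{2} = \left(-48\right)^{2} = 2304$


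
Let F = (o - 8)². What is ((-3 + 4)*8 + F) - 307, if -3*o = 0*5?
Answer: -235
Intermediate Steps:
o = 0 (o = -0*5 = -⅓*0 = 0)
F = 64 (F = (0 - 8)² = (-8)² = 64)
((-3 + 4)*8 + F) - 307 = ((-3 + 4)*8 + 64) - 307 = (1*8 + 64) - 307 = (8 + 64) - 307 = 72 - 307 = -235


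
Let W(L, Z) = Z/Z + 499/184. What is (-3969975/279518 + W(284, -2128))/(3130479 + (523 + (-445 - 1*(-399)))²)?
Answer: -269782303/86353378573248 ≈ -3.1242e-6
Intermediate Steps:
W(L, Z) = 683/184 (W(L, Z) = 1 + 499*(1/184) = 1 + 499/184 = 683/184)
(-3969975/279518 + W(284, -2128))/(3130479 + (523 + (-445 - 1*(-399)))²) = (-3969975/279518 + 683/184)/(3130479 + (523 + (-445 - 1*(-399)))²) = (-3969975*1/279518 + 683/184)/(3130479 + (523 + (-445 + 399))²) = (-3969975/279518 + 683/184)/(3130479 + (523 - 46)²) = -269782303/(25715656*(3130479 + 477²)) = -269782303/(25715656*(3130479 + 227529)) = -269782303/25715656/3358008 = -269782303/25715656*1/3358008 = -269782303/86353378573248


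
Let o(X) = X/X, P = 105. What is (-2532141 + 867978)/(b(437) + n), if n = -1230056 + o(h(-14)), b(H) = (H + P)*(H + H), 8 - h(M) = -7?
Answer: 1664163/756347 ≈ 2.2003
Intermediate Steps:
h(M) = 15 (h(M) = 8 - 1*(-7) = 8 + 7 = 15)
o(X) = 1
b(H) = 2*H*(105 + H) (b(H) = (H + 105)*(H + H) = (105 + H)*(2*H) = 2*H*(105 + H))
n = -1230055 (n = -1230056 + 1 = -1230055)
(-2532141 + 867978)/(b(437) + n) = (-2532141 + 867978)/(2*437*(105 + 437) - 1230055) = -1664163/(2*437*542 - 1230055) = -1664163/(473708 - 1230055) = -1664163/(-756347) = -1664163*(-1/756347) = 1664163/756347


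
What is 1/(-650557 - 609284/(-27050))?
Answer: -13525/8798478783 ≈ -1.5372e-6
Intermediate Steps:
1/(-650557 - 609284/(-27050)) = 1/(-650557 - 609284*(-1/27050)) = 1/(-650557 + 304642/13525) = 1/(-8798478783/13525) = -13525/8798478783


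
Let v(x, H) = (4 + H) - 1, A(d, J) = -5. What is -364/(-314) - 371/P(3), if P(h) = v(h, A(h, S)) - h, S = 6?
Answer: 59157/785 ≈ 75.359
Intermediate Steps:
v(x, H) = 3 + H
P(h) = -2 - h (P(h) = (3 - 5) - h = -2 - h)
-364/(-314) - 371/P(3) = -364/(-314) - 371/(-2 - 1*3) = -364*(-1/314) - 371/(-2 - 3) = 182/157 - 371/(-5) = 182/157 - 371*(-⅕) = 182/157 + 371/5 = 59157/785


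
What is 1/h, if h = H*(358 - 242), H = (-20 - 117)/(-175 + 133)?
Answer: 21/7946 ≈ 0.0026428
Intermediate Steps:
H = 137/42 (H = -137/(-42) = -137*(-1/42) = 137/42 ≈ 3.2619)
h = 7946/21 (h = 137*(358 - 242)/42 = (137/42)*116 = 7946/21 ≈ 378.38)
1/h = 1/(7946/21) = 21/7946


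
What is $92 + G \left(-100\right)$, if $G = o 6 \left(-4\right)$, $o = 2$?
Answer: $4892$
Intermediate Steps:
$G = -48$ ($G = 2 \cdot 6 \left(-4\right) = 12 \left(-4\right) = -48$)
$92 + G \left(-100\right) = 92 - -4800 = 92 + 4800 = 4892$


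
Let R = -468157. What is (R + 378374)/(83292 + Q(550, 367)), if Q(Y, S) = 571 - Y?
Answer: -89783/83313 ≈ -1.0777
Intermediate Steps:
(R + 378374)/(83292 + Q(550, 367)) = (-468157 + 378374)/(83292 + (571 - 1*550)) = -89783/(83292 + (571 - 550)) = -89783/(83292 + 21) = -89783/83313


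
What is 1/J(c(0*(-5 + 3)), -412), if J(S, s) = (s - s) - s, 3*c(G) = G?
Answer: 1/412 ≈ 0.0024272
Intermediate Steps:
c(G) = G/3
J(S, s) = -s (J(S, s) = 0 - s = -s)
1/J(c(0*(-5 + 3)), -412) = 1/(-1*(-412)) = 1/412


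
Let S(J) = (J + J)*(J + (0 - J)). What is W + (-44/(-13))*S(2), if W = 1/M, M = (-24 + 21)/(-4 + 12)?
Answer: -8/3 ≈ -2.6667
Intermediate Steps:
S(J) = 0 (S(J) = (2*J)*(J - J) = (2*J)*0 = 0)
M = -3/8 ≈ -0.37500
W = -8/3 (W = 1/(-3/8) = -8/3 ≈ -2.6667)
W + (-44/(-13))*S(2) = -8/3 - 44/(-13)*0 = -8/3 - 44*(-1/13)*0 = -8/3 + (44/13)*0 = -8/3 + 0 = -8/3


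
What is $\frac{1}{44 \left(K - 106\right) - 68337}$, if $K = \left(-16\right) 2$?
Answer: $- \frac{1}{74409} \approx -1.3439 \cdot 10^{-5}$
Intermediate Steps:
$K = -32$
$\frac{1}{44 \left(K - 106\right) - 68337} = \frac{1}{44 \left(-32 - 106\right) - 68337} = \frac{1}{44 \left(-138\right) - 68337} = \frac{1}{-6072 - 68337} = \frac{1}{-74409} = - \frac{1}{74409}$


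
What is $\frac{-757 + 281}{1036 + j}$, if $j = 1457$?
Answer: $- \frac{476}{2493} \approx -0.19093$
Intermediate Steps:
$\frac{-757 + 281}{1036 + j} = \frac{-757 + 281}{1036 + 1457} = - \frac{476}{2493}$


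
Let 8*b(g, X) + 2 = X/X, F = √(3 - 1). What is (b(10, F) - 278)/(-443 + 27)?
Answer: 2225/3328 ≈ 0.66857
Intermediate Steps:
F = √2 ≈ 1.4142
b(g, X) = -⅛ (b(g, X) = -¼ + (X/X)/8 = -¼ + (⅛)*1 = -¼ + ⅛ = -⅛)
(b(10, F) - 278)/(-443 + 27) = (-⅛ - 278)/(-443 + 27) = -2225/8/(-416) = -2225/8*(-1/416) = 2225/3328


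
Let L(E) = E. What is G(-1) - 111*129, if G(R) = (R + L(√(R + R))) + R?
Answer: -14321 + I*√2 ≈ -14321.0 + 1.4142*I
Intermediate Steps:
G(R) = 2*R + √2*√R (G(R) = (R + √(R + R)) + R = (R + √(2*R)) + R = (R + √2*√R) + R = 2*R + √2*√R)
G(-1) - 111*129 = (2*(-1) + √2*√(-1)) - 111*129 = (-2 + √2*I) - 14319 = (-2 + I*√2) - 14319 = -14321 + I*√2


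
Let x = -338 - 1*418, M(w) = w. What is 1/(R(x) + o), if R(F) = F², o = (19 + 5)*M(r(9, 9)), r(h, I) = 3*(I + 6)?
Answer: 1/572616 ≈ 1.7464e-6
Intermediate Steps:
r(h, I) = 18 + 3*I (r(h, I) = 3*(6 + I) = 18 + 3*I)
o = 1080 (o = (19 + 5)*(18 + 3*9) = 24*(18 + 27) = 24*45 = 1080)
x = -756 (x = -338 - 418 = -756)
1/(R(x) + o) = 1/((-756)² + 1080) = 1/(571536 + 1080) = 1/572616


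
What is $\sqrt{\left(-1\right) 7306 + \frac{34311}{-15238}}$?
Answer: $\frac{i \sqrt{1696951512082}}{15238} \approx 85.488 i$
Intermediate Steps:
$\sqrt{\left(-1\right) 7306 + \frac{34311}{-15238}} = \sqrt{-7306 + 34311 \left(- \frac{1}{15238}\right)} = \sqrt{-7306 - \frac{34311}{15238}} = \sqrt{- \frac{111363139}{15238}} = \frac{i \sqrt{1696951512082}}{15238}$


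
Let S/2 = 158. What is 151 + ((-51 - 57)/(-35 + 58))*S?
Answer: -30655/23 ≈ -1332.8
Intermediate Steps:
S = 316 (S = 2*158 = 316)
151 + ((-51 - 57)/(-35 + 58))*S = 151 + ((-51 - 57)/(-35 + 58))*316 = 151 - 108/23*316 = 151 - 34128/23 = -30655/23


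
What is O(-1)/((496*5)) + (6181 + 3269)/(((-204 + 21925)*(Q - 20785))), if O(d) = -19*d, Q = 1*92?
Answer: 1216649201/159241739920 ≈ 0.0076403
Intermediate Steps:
Q = 92
O(-1)/((496*5)) + (6181 + 3269)/(((-204 + 21925)*(Q - 20785))) = (-19*(-1))/((496*5)) + (6181 + 3269)/(((-204 + 21925)*(92 - 20785))) = 19/2480 + 9450/((21721*(-20693))) = 19*(1/2480) + 9450/(-449472653) = 19/2480 + 9450*(-1/449472653) = 19/2480 - 1350/64210379 = 1216649201/159241739920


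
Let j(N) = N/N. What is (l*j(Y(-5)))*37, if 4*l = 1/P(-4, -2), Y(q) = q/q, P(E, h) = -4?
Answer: -37/16 ≈ -2.3125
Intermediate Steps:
Y(q) = 1
j(N) = 1
l = -1/16 (l = (¼)/(-4) = (¼)*(-¼) = -1/16 ≈ -0.062500)
(l*j(Y(-5)))*37 = -1/16*1*37 = -1/16*37 = -37/16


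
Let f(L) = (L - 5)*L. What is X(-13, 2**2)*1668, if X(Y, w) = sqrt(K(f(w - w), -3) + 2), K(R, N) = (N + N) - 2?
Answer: 1668*I*sqrt(6) ≈ 4085.8*I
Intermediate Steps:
f(L) = L*(-5 + L) (f(L) = (-5 + L)*L = L*(-5 + L))
K(R, N) = -2 + 2*N (K(R, N) = 2*N - 2 = -2 + 2*N)
X(Y, w) = I*sqrt(6) (X(Y, w) = sqrt((-2 + 2*(-3)) + 2) = sqrt((-2 - 6) + 2) = sqrt(-8 + 2) = sqrt(-6) = I*sqrt(6))
X(-13, 2**2)*1668 = (I*sqrt(6))*1668 = 1668*I*sqrt(6)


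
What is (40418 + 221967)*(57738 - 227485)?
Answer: -44539066595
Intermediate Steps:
(40418 + 221967)*(57738 - 227485) = 262385*(-169747) = -44539066595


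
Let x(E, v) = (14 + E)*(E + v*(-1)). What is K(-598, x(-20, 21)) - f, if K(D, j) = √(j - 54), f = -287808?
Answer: 287808 + 8*√3 ≈ 2.8782e+5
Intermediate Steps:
x(E, v) = (14 + E)*(E - v)
K(D, j) = √(-54 + j)
K(-598, x(-20, 21)) - f = √(-54 + ((-20)² - 14*21 + 14*(-20) - 1*(-20)*21)) - 1*(-287808) = √(-54 + (400 - 294 - 280 + 420)) + 287808 = √(-54 + 246) + 287808 = √192 + 287808 = 8*√3 + 287808 = 287808 + 8*√3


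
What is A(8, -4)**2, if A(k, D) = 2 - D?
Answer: 36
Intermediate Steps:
A(8, -4)**2 = (2 - 1*(-4))**2 = (2 + 4)**2 = 6**2 = 36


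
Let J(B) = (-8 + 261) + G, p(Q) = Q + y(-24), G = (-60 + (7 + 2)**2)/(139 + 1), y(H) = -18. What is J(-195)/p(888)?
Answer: 5063/17400 ≈ 0.29098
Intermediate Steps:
G = 3/20 (G = (-60 + 9**2)/140 = (-60 + 81)*(1/140) = 21*(1/140) = 3/20 ≈ 0.15000)
p(Q) = -18 + Q (p(Q) = Q - 18 = -18 + Q)
J(B) = 5063/20 (J(B) = (-8 + 261) + 3/20 = 253 + 3/20 = 5063/20)
J(-195)/p(888) = 5063/(20*(-18 + 888)) = (5063/20)/870 = (5063/20)*(1/870) = 5063/17400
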